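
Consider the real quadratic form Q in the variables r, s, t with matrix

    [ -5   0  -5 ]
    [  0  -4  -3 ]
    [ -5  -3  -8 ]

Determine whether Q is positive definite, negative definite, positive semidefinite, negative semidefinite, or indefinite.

negative definite

Leading principal minors: Δ_1 = -5, Δ_2 = 20, Δ_3 = -15.
The signs alternate starting with Δ_1 < 0, so by Sylvester's criterion Q is negative definite.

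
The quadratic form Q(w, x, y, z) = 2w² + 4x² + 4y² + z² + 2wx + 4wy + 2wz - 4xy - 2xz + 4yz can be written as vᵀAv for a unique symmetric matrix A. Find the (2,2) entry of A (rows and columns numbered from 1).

The coefficient of x² in Q is 4, and that is exactly A[2,2].

4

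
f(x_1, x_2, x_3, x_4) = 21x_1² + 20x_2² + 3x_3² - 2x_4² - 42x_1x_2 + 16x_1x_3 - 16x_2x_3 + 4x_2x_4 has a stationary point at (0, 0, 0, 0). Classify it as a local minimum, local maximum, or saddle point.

The Hessian at the origin is H = [[42, -42, 16, 0], [-42, 40, -16, 4], [16, -16, 6, 0], [0, 4, 0, -4]].
Row-reducing H symmetrically gives the diagonal entries 42, -2, -2/21, 4.
That gives 2 positive, 2 negative pivots.
H is indefinite, so the origin is a saddle point.

saddle point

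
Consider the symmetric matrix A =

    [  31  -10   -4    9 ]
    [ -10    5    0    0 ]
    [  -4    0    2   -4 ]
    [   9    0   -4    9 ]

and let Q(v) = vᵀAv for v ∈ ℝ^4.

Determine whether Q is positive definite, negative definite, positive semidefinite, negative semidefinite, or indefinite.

Leading principal minors: Δ_1 = 31, Δ_2 = 55, Δ_3 = 30, Δ_4 = 20.
All leading principal minors are positive, so by Sylvester's criterion Q is positive definite.

positive definite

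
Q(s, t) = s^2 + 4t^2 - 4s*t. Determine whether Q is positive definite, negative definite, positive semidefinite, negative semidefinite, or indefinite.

positive semidefinite

The symmetric matrix of Q is [[1, -2], [-2, 4]].
For the 2×2 matrix [[1, -2], [-2, 4]]: det = 1·4 − (-2)² = 0, trace = 5.
det = 0 so one eigenvalue is zero; the form is semidefinite with the sign of the trace.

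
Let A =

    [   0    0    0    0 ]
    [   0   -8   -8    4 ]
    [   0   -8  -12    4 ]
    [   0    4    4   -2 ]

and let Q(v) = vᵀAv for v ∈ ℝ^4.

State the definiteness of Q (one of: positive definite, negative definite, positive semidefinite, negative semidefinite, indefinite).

negative semidefinite

Congruent diagonalization of A (simultaneous row and column reduction) yields pivots 0, -8, -4, 0.
That gives 2 negative, 2 zero pivots.
Hence Q is negative semidefinite.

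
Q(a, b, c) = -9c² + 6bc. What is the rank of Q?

The symmetric matrix is A = [[0, 0, 0], [0, 0, 3], [0, 3, -9]].
Row reduction of A gives 2 nonzero rows, so rank A = 2.

2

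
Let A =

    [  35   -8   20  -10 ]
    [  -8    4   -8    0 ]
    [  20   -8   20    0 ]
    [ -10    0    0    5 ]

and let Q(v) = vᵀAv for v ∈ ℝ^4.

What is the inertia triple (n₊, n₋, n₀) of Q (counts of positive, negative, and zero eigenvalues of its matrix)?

(3, 1, 0)

An LDLᵀ factorisation of A has diagonal entries 35, 76/35, 60/19, -5/3.
So there are 3 positive, 1 negative pivots.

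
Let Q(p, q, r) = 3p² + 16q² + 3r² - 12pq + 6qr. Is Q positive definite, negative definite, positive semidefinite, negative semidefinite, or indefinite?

The symmetric matrix of Q is A = [[3, -6, 0], [-6, 16, 3], [0, 3, 3]].
Leading principal minors: Δ_1 = 3, Δ_2 = 12, Δ_3 = 9.
All leading principal minors are positive, so by Sylvester's criterion Q is positive definite.

positive definite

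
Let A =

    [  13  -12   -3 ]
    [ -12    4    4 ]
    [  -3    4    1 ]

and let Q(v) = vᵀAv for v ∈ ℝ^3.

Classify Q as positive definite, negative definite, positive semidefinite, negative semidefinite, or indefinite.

indefinite

Row-reducing A symmetrically gives the diagonal entries 13, -92/13, 12/23.
That gives 2 positive, 1 negative pivots.
Hence Q is indefinite.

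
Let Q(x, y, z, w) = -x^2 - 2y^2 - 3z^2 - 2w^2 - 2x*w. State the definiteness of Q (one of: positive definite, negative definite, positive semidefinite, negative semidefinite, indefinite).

negative definite

Write A = [[-1, 0, 0, -1], [0, -2, 0, 0], [0, 0, -3, 0], [-1, 0, 0, -2]].
Row-reducing A symmetrically gives the diagonal entries -1, -2, -3, -1.
Counting signs: 4 negative.
Hence Q is negative definite.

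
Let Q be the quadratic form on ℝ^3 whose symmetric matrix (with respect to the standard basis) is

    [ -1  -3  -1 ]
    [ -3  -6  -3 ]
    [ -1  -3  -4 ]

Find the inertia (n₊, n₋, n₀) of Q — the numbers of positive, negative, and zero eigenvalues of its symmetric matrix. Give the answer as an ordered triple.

Congruent diagonalization of A (simultaneous row and column reduction) yields pivots -1, 3, -3.
So there are 1 positive, 2 negative pivots.

(1, 2, 0)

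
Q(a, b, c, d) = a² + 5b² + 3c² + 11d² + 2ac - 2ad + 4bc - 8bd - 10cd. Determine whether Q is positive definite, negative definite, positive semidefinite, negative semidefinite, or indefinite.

Write A = [[1, 0, 1, -1], [0, 5, 2, -4], [1, 2, 3, -5], [-1, -4, -5, 11]].
Congruent diagonalization of A (simultaneous row and column reduction) yields pivots 1, 5, 6/5, 2.
That gives 4 positive pivots.
Hence Q is positive definite.

positive definite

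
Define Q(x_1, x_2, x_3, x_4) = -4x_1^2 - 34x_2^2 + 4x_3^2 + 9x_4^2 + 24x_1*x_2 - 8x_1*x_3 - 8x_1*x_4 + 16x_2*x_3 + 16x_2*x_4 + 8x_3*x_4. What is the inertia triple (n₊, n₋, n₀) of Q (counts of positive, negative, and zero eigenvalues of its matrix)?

(2, 1, 1)

Write A = [[-4, 12, -4, -4], [12, -34, 8, 8], [-4, 8, 4, 4], [-4, 8, 4, 9]].
Row-reducing A symmetrically gives the diagonal entries -4, 2, 0, 5.
That gives 2 positive, 1 negative, 1 zero pivots.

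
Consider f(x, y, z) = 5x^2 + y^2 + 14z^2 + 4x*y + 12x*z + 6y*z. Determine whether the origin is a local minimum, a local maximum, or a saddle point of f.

local minimum

The Hessian at the origin is H = [[10, 4, 12], [4, 2, 6], [12, 6, 28]].
Applying the same elementary operations to the rows and columns of H produces a congruent diagonal matrix with entries 10, 2/5, 10.
So there are 3 positive pivots.
H is positive definite, so the origin is a strict local minimum.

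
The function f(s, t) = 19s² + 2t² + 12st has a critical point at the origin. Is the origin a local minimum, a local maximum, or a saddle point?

The Hessian at the origin is H = [[38, 12], [12, 4]].
det H = 38·4 − (12)² = 8 > 0 and H[1,1] = 38 > 0, so H is positive definite.
Therefore the origin is a local minimum.

local minimum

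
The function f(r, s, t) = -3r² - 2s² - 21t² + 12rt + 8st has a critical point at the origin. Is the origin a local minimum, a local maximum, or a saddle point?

The Hessian at the origin is H = [[-6, 0, 12], [0, -4, 8], [12, 8, -42]].
An LDLᵀ factorisation of H has diagonal entries -6, -4, -2.
That gives 3 negative pivots.
H is negative definite, so the origin is a strict local maximum.

local maximum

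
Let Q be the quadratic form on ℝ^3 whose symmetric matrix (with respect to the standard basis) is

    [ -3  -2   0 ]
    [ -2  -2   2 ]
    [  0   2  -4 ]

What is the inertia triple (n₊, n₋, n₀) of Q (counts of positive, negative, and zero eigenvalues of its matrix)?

An LDLᵀ factorisation of A has diagonal entries -3, -2/3, 2.
So there are 1 positive, 2 negative pivots.

(1, 2, 0)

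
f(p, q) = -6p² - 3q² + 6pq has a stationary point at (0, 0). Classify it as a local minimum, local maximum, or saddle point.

local maximum

The Hessian at the origin is H = [[-12, 6], [6, -6]].
det H = -12·-6 − (6)² = 36 > 0 and H[1,1] = -12 < 0, so H is negative definite.
Therefore the origin is a local maximum.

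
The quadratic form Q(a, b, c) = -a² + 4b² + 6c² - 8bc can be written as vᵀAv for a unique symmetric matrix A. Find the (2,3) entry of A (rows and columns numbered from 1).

The coefficient of b·c in Q is -8. For a symmetric A this equals A[2,3] + A[3,2] = 2·A[2,3].
So A[2,3] = -8/2 = -4.

-4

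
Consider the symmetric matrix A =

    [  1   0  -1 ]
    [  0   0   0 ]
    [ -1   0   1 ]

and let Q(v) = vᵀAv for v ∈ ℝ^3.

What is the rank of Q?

1

Congruent diagonalization of A (simultaneous row and column reduction) yields pivots 1, 0, 0.
Counting signs: 1 positive, 2 zero.
The rank is the number of nonzero pivots: 1.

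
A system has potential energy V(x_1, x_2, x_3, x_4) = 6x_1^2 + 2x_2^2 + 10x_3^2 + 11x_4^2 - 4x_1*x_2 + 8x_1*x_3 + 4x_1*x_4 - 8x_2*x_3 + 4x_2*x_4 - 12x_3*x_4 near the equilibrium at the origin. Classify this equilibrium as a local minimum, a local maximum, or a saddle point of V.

local minimum

The Hessian at the origin is H = [[12, -4, 8, 4], [-4, 4, -8, 4], [8, -8, 20, -12], [4, 4, -12, 22]].
An LDLᵀ factorisation of H has diagonal entries 12, 8/3, 4, 6.
Counting signs: 4 positive.
H is positive definite, so the origin is a strict local minimum.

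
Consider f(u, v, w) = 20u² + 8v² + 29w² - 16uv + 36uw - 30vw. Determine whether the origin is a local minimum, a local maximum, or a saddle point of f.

local minimum

The Hessian at the origin is H = [[40, -16, 36], [-16, 16, -30], [36, -30, 58]].
Row-reducing H symmetrically gives the diagonal entries 40, 48/5, 1/4.
That gives 3 positive pivots.
H is positive definite, so the origin is a strict local minimum.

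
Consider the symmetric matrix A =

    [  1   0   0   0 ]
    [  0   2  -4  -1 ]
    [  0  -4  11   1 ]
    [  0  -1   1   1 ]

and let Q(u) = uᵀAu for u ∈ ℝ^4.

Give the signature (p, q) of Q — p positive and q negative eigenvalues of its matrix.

Applying the same elementary operations to the rows and columns of A produces a congruent diagonal matrix with entries 1, 2, 3, 1/6.
So there are 4 positive pivots.

(4, 0)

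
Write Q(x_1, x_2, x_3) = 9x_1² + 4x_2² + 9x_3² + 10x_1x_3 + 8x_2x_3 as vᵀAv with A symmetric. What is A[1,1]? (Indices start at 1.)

The coefficient of x_1² in Q is 9, and that is exactly A[1,1].

9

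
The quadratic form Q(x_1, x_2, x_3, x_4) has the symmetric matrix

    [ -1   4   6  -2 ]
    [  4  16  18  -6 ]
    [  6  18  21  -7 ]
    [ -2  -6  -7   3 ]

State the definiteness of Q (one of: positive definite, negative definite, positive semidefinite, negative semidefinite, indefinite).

indefinite

Congruent diagonalization of A (simultaneous row and column reduction) yields pivots -1, 32, 15/8, 2/3.
That gives 3 positive, 1 negative pivots.
Hence Q is indefinite.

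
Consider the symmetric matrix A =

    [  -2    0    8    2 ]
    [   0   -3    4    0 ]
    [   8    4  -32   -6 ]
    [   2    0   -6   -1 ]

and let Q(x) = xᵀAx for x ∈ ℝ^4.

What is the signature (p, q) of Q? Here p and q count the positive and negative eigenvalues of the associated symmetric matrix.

(2, 2)

An LDLᵀ factorisation of A has diagonal entries -2, -3, 16/3, 1/4.
That gives 2 positive, 2 negative pivots.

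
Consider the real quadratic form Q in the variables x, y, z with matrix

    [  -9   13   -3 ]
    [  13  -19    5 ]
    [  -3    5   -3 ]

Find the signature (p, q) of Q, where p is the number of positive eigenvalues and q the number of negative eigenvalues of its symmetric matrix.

Applying the same elementary operations to the rows and columns of A produces a congruent diagonal matrix with entries -9, -2/9, 0.
So there are 2 negative, 1 zero pivots.

(0, 2)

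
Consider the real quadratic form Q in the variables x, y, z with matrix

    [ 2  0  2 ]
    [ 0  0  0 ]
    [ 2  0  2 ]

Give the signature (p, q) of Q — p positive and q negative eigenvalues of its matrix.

Symmetric row and column elimination reduces A to a congruent diagonal form with pivots 2, 0, 0.
Counting signs: 1 positive, 2 zero.

(1, 0)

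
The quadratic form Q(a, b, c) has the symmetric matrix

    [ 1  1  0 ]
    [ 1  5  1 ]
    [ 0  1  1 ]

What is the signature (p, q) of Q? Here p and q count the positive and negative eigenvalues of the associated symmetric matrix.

(3, 0)

An LDLᵀ factorisation of A has diagonal entries 1, 4, 3/4.
That gives 3 positive pivots.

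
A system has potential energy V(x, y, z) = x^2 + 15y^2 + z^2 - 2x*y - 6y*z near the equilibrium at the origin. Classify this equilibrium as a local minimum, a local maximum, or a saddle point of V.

local minimum

The Hessian at the origin is H = [[2, -2, 0], [-2, 30, -6], [0, -6, 2]].
Symmetric row and column elimination reduces H to a congruent diagonal form with pivots 2, 28, 5/7.
So there are 3 positive pivots.
H is positive definite, so the origin is a strict local minimum.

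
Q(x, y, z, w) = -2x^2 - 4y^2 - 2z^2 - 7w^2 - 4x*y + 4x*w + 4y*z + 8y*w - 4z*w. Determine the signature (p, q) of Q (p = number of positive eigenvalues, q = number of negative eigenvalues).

The associated matrix is A = [[-2, -2, 0, 2], [-2, -4, 2, 4], [0, 2, -2, -2], [2, 4, -2, -7]].
Symmetric row and column elimination reduces A to a congruent diagonal form with pivots -2, -2, 0, -3.
So there are 3 negative, 1 zero pivots.

(0, 3)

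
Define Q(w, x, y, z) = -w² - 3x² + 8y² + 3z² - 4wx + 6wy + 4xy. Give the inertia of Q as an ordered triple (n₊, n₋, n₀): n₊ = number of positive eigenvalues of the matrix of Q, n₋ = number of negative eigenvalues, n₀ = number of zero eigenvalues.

The associated matrix is A = [[-1, -2, 3, 0], [-2, -3, 2, 0], [3, 2, 8, 0], [0, 0, 0, 3]].
Applying the same elementary operations to the rows and columns of A produces a congruent diagonal matrix with entries -1, 1, 1, 3.
That gives 3 positive, 1 negative pivots.

(3, 1, 0)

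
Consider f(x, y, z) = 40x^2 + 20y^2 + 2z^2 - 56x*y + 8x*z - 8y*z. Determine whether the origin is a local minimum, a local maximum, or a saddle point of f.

The Hessian at the origin is H = [[80, -56, 8], [-56, 40, -8], [8, -8, 4]].
Congruent diagonalization of H (simultaneous row and column reduction) yields pivots 80, 4/5, -4.
That gives 2 positive, 1 negative pivots.
H is indefinite, so the origin is a saddle point.

saddle point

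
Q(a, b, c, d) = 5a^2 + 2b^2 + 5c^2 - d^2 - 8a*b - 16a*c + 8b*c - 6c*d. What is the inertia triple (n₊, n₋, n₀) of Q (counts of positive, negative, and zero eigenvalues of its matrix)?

(2, 2, 0)

Write A = [[5, -4, -8, 0], [-4, 2, 4, 0], [-8, 4, 5, -3], [0, 0, -3, -1]].
Row-reducing A symmetrically gives the diagonal entries 5, -6/5, -3, 2.
That gives 2 positive, 2 negative pivots.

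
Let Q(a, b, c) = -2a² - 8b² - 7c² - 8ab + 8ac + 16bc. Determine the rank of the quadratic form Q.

The symmetric matrix is A = [[-2, -4, 4], [-4, -8, 8], [4, 8, -7]].
Congruent diagonalization of A (simultaneous row and column reduction) yields pivots -2, 0, 1.
That gives 1 positive, 1 negative, 1 zero pivots.
The rank is the number of nonzero pivots: 2.

2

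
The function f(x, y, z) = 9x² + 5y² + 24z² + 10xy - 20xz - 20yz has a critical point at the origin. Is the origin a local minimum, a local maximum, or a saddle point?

The Hessian at the origin is H = [[18, 10, -20], [10, 10, -20], [-20, -20, 48]].
Applying the same elementary operations to the rows and columns of H produces a congruent diagonal matrix with entries 18, 40/9, 8.
So there are 3 positive pivots.
H is positive definite, so the origin is a strict local minimum.

local minimum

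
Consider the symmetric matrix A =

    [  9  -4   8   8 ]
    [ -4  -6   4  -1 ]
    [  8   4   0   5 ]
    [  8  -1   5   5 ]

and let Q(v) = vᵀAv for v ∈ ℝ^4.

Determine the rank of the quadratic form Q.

4

Symmetric row and column elimination reduces A to a congruent diagonal form with pivots 9, -70/9, 8/35, -15/8.
Counting signs: 2 positive, 2 negative.
The rank is the number of nonzero pivots: 4.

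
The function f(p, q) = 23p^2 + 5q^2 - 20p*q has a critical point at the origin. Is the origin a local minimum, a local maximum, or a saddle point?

local minimum

The Hessian at the origin is H = [[46, -20], [-20, 10]].
det H = 46·10 − (-20)² = 60 > 0 and H[1,1] = 46 > 0, so H is positive definite.
Therefore the origin is a local minimum.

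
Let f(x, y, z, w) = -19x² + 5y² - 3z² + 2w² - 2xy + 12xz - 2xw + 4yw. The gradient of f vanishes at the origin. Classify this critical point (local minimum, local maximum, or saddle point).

saddle point

The Hessian at the origin is H = [[-38, -2, 12, -2], [-2, 10, 0, 4], [12, 0, -6, 0], [-2, 4, 0, 4]].
Row-reducing H symmetrically gives the diagonal entries -38, 192/19, -9/4, 5/2.
So there are 2 positive, 2 negative pivots.
H is indefinite, so the origin is a saddle point.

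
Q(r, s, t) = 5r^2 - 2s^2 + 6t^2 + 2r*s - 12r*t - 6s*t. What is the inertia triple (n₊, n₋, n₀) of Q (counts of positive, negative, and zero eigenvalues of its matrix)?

(2, 1, 0)

The symmetric matrix is A = [[5, 1, -6], [1, -2, -3], [-6, -3, 6]].
Row-reducing A symmetrically gives the diagonal entries 5, -11/5, 3/11.
So there are 2 positive, 1 negative pivots.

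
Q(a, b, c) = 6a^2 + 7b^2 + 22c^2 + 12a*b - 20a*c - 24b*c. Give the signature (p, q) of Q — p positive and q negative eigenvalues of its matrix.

(3, 0)

The associated matrix is A = [[6, 6, -10], [6, 7, -12], [-10, -12, 22]].
Symmetric row and column elimination reduces A to a congruent diagonal form with pivots 6, 1, 4/3.
That gives 3 positive pivots.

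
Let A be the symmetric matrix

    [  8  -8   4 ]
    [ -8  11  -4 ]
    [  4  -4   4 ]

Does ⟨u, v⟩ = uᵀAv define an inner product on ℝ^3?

yes

Row-reducing A symmetrically gives the diagonal entries 8, 3, 2.
That gives 3 positive pivots.
Hence Q is positive definite.
⟨·,·⟩ is an inner product exactly when A is positive definite.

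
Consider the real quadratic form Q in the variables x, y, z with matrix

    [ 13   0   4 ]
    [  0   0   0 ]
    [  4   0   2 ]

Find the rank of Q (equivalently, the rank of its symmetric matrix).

Symmetric row and column elimination reduces A to a congruent diagonal form with pivots 13, 0, 10/13.
So there are 2 positive, 1 zero pivots.
The rank is the number of nonzero pivots: 2.

2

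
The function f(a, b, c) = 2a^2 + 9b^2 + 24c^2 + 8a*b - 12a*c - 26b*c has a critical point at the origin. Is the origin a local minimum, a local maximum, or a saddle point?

local minimum

The Hessian at the origin is H = [[4, 8, -12], [8, 18, -26], [-12, -26, 48]].
Applying the same elementary operations to the rows and columns of H produces a congruent diagonal matrix with entries 4, 2, 10.
That gives 3 positive pivots.
H is positive definite, so the origin is a strict local minimum.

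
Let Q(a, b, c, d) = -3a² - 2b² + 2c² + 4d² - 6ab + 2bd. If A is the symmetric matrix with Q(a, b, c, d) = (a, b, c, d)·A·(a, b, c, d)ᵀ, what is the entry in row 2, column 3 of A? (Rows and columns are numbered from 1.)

0

The coefficient of b·c in Q is 0. For a symmetric A this equals A[2,3] + A[3,2] = 2·A[2,3].
So A[2,3] = 0/2 = 0.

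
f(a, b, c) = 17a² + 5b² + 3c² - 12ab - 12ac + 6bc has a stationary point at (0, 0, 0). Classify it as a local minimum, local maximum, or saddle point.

The Hessian at the origin is H = [[34, -12, -12], [-12, 10, 6], [-12, 6, 6]].
Congruent diagonalization of H (simultaneous row and column reduction) yields pivots 34, 98/17, 60/49.
Counting signs: 3 positive.
H is positive definite, so the origin is a strict local minimum.

local minimum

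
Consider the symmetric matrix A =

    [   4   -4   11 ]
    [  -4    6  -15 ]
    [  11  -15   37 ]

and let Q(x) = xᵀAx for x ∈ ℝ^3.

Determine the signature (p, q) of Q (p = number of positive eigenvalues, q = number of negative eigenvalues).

Row-reducing A symmetrically gives the diagonal entries 4, 2, -5/4.
That gives 2 positive, 1 negative pivots.

(2, 1)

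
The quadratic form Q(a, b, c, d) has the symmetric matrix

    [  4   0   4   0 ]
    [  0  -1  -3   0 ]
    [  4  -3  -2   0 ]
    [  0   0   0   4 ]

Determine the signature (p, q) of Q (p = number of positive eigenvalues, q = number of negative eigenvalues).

(3, 1)

Congruent diagonalization of A (simultaneous row and column reduction) yields pivots 4, -1, 3, 4.
Counting signs: 3 positive, 1 negative.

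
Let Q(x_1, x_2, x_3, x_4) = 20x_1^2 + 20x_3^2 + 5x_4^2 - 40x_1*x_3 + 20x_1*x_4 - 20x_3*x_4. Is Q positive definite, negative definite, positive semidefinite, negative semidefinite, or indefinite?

The symmetric matrix is A = [[20, 0, -20, 10], [0, 0, 0, 0], [-20, 0, 20, -10], [10, 0, -10, 5]].
Row-reducing A symmetrically gives the diagonal entries 20, 0, 0, 0.
So there are 1 positive, 3 zero pivots.
Hence Q is positive semidefinite.

positive semidefinite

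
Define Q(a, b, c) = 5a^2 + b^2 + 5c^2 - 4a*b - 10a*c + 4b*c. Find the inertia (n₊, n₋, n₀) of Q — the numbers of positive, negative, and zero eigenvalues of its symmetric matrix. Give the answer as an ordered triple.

Write A = [[5, -2, -5], [-2, 1, 2], [-5, 2, 5]].
Row-reducing A symmetrically gives the diagonal entries 5, 1/5, 0.
That gives 2 positive, 1 zero pivots.

(2, 0, 1)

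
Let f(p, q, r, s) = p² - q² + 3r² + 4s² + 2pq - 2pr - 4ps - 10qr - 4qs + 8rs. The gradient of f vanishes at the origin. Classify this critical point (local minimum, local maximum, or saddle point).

The Hessian at the origin is H = [[2, 2, -2, -4], [2, -2, -10, -4], [-2, -10, 6, 8], [-4, -4, 8, 8]].
An LDLᵀ factorisation of H has diagonal entries 2, -4, 20, -4/5.
Counting signs: 2 positive, 2 negative.
H is indefinite, so the origin is a saddle point.

saddle point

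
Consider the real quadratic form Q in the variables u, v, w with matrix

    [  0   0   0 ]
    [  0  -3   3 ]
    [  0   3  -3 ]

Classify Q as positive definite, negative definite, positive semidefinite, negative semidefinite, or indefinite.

negative semidefinite

Symmetric row and column elimination reduces A to a congruent diagonal form with pivots 0, -3, 0.
So there are 1 negative, 2 zero pivots.
Hence Q is negative semidefinite.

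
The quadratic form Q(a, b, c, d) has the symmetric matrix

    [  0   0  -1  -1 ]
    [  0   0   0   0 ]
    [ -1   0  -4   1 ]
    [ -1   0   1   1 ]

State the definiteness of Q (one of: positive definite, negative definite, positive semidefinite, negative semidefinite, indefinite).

indefinite

A is congruent to a diagonal matrix with 1 positive, 2 negative and 1 zero entries, so Q is indefinite.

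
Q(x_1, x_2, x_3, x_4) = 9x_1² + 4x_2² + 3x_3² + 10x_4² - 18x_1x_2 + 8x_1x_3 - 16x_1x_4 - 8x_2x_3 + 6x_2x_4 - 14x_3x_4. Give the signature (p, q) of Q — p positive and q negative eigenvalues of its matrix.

(2, 2)

The symmetric matrix is A = [[9, -9, 4, -8], [-9, 4, -4, 3], [4, -4, 3, -7], [-8, 3, -7, 10]].
Row-reducing A symmetrically gives the diagonal entries 9, -5, 11/9, -20/11.
That gives 2 positive, 2 negative pivots.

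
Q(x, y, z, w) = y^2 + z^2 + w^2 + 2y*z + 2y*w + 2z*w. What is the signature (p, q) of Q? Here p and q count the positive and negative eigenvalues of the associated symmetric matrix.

Write A = [[0, 0, 0, 0], [0, 1, 1, 1], [0, 1, 1, 1], [0, 1, 1, 1]].
Symmetric row and column elimination reduces A to a congruent diagonal form with pivots 0, 1, 0, 0.
Counting signs: 1 positive, 3 zero.

(1, 0)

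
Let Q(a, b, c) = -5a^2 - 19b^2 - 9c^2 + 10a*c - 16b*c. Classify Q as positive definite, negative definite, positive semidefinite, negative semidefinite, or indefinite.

Write A = [[-5, 0, 5], [0, -19, -8], [5, -8, -9]].
Applying the same elementary operations to the rows and columns of A produces a congruent diagonal matrix with entries -5, -19, -12/19.
So there are 3 negative pivots.
Hence Q is negative definite.

negative definite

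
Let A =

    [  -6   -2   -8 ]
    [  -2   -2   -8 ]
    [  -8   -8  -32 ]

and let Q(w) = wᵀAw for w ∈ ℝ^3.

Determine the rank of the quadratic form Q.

2

Applying the same elementary operations to the rows and columns of A produces a congruent diagonal matrix with entries -6, -4/3, 0.
Counting signs: 2 negative, 1 zero.
The rank is the number of nonzero pivots: 2.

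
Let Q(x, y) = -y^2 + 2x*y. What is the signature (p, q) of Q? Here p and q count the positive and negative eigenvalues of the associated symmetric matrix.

The symmetric matrix is A = [[0, 1], [1, -1]].
By Sylvester's law of inertia any congruent diagonalization of A has 1 positive, 1 negative and 0 zero entries.

(1, 1)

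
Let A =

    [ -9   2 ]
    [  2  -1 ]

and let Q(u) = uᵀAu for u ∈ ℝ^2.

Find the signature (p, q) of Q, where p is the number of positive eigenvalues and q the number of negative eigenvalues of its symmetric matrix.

(0, 2)

Row-reducing A symmetrically gives the diagonal entries -9, -5/9.
So there are 2 negative pivots.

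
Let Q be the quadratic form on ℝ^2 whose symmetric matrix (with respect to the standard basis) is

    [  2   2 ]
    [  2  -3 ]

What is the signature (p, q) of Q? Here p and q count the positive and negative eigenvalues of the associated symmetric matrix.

(1, 1)

Symmetric row and column elimination reduces A to a congruent diagonal form with pivots 2, -5.
That gives 1 positive, 1 negative pivots.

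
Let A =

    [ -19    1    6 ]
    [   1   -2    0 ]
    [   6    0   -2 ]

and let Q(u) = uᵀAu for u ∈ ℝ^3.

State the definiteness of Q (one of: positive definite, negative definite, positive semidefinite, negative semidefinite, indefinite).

Leading principal minors: Δ_1 = -19, Δ_2 = 37, Δ_3 = -2.
The signs alternate starting with Δ_1 < 0, so by Sylvester's criterion Q is negative definite.

negative definite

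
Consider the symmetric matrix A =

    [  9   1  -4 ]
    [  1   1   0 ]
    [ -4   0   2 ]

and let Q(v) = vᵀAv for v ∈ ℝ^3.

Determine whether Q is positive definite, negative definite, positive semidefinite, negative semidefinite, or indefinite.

positive semidefinite

Applying the same elementary operations to the rows and columns of A produces a congruent diagonal matrix with entries 9, 8/9, 0.
So there are 2 positive, 1 zero pivots.
Hence Q is positive semidefinite.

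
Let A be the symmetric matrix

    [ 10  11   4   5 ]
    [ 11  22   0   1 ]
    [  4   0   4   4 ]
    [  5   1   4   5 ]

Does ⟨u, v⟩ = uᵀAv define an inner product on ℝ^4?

yes

Leading principal minors: Δ_1 = 10, Δ_2 = 99, Δ_3 = 44, Δ_4 = 20.
All leading principal minors are positive, so by Sylvester's criterion Q is positive definite.
⟨·,·⟩ is an inner product exactly when A is positive definite.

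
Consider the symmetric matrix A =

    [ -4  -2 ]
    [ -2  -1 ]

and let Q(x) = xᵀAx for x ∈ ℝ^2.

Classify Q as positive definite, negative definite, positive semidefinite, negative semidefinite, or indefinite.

For the 2×2 matrix [[-4, -2], [-2, -1]]: det = -4·-1 − (-2)² = 0, trace = -5.
det = 0 so one eigenvalue is zero; the form is semidefinite with the sign of the trace.

negative semidefinite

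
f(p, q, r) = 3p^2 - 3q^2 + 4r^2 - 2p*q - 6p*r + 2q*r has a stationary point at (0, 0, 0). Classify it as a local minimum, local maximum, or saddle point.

saddle point

The Hessian at the origin is H = [[6, -2, -6], [-2, -6, 2], [-6, 2, 8]].
Symmetric row and column elimination reduces H to a congruent diagonal form with pivots 6, -20/3, 2.
That gives 2 positive, 1 negative pivots.
H is indefinite, so the origin is a saddle point.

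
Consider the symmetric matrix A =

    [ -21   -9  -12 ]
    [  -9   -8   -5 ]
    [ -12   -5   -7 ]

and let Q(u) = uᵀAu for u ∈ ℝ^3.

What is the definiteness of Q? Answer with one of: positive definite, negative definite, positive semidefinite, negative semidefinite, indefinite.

negative definite

Leading principal minors: Δ_1 = -21, Δ_2 = 87, Δ_3 = -12.
The signs alternate starting with Δ_1 < 0, so by Sylvester's criterion Q is negative definite.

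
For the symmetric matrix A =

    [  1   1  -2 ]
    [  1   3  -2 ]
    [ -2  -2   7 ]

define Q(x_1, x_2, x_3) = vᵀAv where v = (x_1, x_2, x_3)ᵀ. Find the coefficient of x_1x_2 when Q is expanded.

2

The coefficient of x_1x_2 is A[1,2] + A[2,1] = 2·1 = 2.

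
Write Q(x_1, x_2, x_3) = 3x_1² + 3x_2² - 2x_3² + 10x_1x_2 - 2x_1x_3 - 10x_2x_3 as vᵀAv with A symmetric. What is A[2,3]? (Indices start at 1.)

The coefficient of x_2·x_3 in Q is -10. For a symmetric A this equals A[2,3] + A[3,2] = 2·A[2,3].
So A[2,3] = -10/2 = -5.

-5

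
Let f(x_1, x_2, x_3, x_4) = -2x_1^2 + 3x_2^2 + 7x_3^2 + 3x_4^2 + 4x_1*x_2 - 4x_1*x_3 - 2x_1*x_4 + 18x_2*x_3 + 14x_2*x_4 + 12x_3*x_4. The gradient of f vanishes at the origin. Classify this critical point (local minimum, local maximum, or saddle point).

saddle point

The Hessian at the origin is H = [[-4, 4, -4, -2], [4, 6, 18, 14], [-4, 18, 14, 12], [-2, 14, 12, 6]].
An LDLᵀ factorisation of H has diagonal entries -4, 10, -8/5, -5/2.
Counting signs: 1 positive, 3 negative.
H is indefinite, so the origin is a saddle point.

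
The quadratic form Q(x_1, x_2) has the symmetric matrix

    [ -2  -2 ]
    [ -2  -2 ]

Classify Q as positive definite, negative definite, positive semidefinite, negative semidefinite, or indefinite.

Row-reducing A symmetrically gives the diagonal entries -2, 0.
So there are 1 negative, 1 zero pivots.
Hence Q is negative semidefinite.

negative semidefinite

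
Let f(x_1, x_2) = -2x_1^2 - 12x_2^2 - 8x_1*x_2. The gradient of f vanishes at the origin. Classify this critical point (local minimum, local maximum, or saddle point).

local maximum

The Hessian at the origin is H = [[-4, -8], [-8, -24]].
det H = -4·-24 − (-8)² = 32 > 0 and H[1,1] = -4 < 0, so H is negative definite.
Therefore the origin is a local maximum.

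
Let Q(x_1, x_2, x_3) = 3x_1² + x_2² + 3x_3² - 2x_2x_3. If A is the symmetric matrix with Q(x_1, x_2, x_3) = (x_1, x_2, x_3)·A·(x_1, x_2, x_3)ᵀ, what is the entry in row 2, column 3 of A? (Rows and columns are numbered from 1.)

-1

The coefficient of x_2·x_3 in Q is -2. For a symmetric A this equals A[2,3] + A[3,2] = 2·A[2,3].
So A[2,3] = -2/2 = -1.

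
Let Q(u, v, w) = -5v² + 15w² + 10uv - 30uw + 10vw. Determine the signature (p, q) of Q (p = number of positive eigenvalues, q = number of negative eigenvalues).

(1, 1)

The symmetric matrix is A = [[0, 5, -15], [5, -5, 5], [-15, 5, 15]].
By Sylvester's law of inertia any congruent diagonalization of A has 1 positive, 1 negative and 1 zero entries.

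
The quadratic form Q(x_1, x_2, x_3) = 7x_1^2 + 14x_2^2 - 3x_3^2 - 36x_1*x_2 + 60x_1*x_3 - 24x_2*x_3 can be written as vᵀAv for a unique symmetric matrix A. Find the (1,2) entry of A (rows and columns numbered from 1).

-18

The coefficient of x_1·x_2 in Q is -36. For a symmetric A this equals A[1,2] + A[2,1] = 2·A[1,2].
So A[1,2] = -36/2 = -18.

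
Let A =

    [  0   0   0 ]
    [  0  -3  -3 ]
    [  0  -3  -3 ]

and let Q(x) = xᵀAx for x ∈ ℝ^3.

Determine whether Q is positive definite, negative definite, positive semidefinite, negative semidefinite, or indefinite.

negative semidefinite

Symmetric row and column elimination reduces A to a congruent diagonal form with pivots 0, -3, 0.
That gives 1 negative, 2 zero pivots.
Hence Q is negative semidefinite.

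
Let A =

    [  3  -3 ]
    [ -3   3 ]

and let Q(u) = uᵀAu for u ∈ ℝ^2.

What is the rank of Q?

Applying the same elementary operations to the rows and columns of A produces a congruent diagonal matrix with entries 3, 0.
That gives 1 positive, 1 zero pivots.
The rank is the number of nonzero pivots: 1.

1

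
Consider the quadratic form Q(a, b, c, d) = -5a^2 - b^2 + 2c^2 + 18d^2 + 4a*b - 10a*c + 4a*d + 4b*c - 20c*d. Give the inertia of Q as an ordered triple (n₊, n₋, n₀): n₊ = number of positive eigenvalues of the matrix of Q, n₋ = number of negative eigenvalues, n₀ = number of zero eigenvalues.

(2, 2, 0)

The associated matrix is A = [[-5, 2, -5, 2], [2, -1, 2, 0], [-5, 2, 2, -10], [2, 0, -10, 18]].
Congruent diagonalization of A (simultaneous row and column reduction) yields pivots -5, -1/5, 7, 10/7.
So there are 2 positive, 2 negative pivots.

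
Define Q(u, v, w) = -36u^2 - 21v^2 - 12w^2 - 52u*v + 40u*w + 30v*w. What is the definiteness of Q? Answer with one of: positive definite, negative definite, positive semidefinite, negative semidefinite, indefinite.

negative definite

The symmetric matrix of Q is A = [[-36, -26, 20], [-26, -21, 15], [20, 15, -12]].
Leading principal minors: Δ_1 = -36, Δ_2 = 80, Δ_3 = -60.
The signs alternate starting with Δ_1 < 0, so by Sylvester's criterion Q is negative definite.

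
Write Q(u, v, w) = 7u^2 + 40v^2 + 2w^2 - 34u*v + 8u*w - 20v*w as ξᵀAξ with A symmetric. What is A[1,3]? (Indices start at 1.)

4

The coefficient of u·w in Q is 8. For a symmetric A this equals A[1,3] + A[3,1] = 2·A[1,3].
So A[1,3] = 8/2 = 4.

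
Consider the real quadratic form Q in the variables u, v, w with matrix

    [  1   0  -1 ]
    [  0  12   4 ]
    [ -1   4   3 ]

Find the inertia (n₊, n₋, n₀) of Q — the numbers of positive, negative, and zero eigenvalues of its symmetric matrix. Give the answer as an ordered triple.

(3, 0, 0)

Congruent diagonalization of A (simultaneous row and column reduction) yields pivots 1, 12, 2/3.
Counting signs: 3 positive.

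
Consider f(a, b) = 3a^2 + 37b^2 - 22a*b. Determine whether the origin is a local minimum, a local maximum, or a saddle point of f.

The Hessian at the origin is H = [[6, -22], [-22, 74]].
det H = 6·74 − (-22)² = -40 < 0, so H is indefinite.
Therefore the origin is a saddle point.

saddle point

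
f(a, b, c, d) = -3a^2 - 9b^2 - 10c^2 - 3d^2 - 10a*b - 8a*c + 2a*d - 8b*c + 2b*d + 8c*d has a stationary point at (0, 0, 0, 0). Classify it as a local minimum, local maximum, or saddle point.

saddle point

The Hessian at the origin is H = [[-6, -10, -8, 2], [-10, -18, -8, 2], [-8, -8, -20, 8], [2, 2, 8, -6]].
Congruent diagonalization of H (simultaneous row and column reduction) yields pivots -6, -4/3, 12, -4.
Counting signs: 1 positive, 3 negative.
H is indefinite, so the origin is a saddle point.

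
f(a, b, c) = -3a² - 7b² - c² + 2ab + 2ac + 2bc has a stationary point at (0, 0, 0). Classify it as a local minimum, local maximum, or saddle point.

The Hessian at the origin is H = [[-6, 2, 2], [2, -14, 2], [2, 2, -2]].
Congruent diagonalization of H (simultaneous row and column reduction) yields pivots -6, -40/3, -4/5.
Counting signs: 3 negative.
H is negative definite, so the origin is a strict local maximum.

local maximum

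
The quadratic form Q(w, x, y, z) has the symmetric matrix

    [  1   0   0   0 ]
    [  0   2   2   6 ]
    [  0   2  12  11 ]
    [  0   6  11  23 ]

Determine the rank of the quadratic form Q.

Congruent diagonalization of A (simultaneous row and column reduction) yields pivots 1, 2, 10, 5/2.
That gives 4 positive pivots.
The rank is the number of nonzero pivots: 4.

4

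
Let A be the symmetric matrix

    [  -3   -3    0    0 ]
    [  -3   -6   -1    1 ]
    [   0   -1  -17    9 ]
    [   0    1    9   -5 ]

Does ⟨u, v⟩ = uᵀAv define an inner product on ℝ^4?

An LDLᵀ factorisation of A has diagonal entries -3, -3, -50/3, -4/25.
So there are 4 negative pivots.
Hence Q is negative definite.
⟨·,·⟩ is an inner product exactly when A is positive definite.

no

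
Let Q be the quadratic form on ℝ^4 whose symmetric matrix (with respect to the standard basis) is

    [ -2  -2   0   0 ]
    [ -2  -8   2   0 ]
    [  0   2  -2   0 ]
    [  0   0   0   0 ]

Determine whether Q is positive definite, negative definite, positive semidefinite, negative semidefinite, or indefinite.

negative semidefinite

Congruent diagonalization of A (simultaneous row and column reduction) yields pivots -2, -6, -4/3, 0.
That gives 3 negative, 1 zero pivots.
Hence Q is negative semidefinite.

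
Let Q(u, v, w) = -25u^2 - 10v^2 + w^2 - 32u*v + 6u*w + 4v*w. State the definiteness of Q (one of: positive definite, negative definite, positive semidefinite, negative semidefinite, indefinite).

indefinite

Write A = [[-25, -16, 3], [-16, -10, 2], [3, 2, 1]].
Congruent diagonalization of A (simultaneous row and column reduction) yields pivots -25, 6/25, 4/3.
Counting signs: 2 positive, 1 negative.
Hence Q is indefinite.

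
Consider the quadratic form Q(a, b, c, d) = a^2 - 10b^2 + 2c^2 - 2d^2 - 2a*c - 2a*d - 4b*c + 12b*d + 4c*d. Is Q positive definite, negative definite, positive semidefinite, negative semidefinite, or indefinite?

Write A = [[1, 0, -1, -1], [0, -10, -2, 6], [-1, -2, 2, 2], [-1, 6, 2, -2]].
Row-reducing A symmetrically gives the diagonal entries 1, -10, 7/5, 4/7.
That gives 3 positive, 1 negative pivots.
Hence Q is indefinite.

indefinite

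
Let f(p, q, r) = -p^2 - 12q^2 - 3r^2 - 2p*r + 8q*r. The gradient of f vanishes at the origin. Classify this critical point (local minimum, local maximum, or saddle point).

The Hessian at the origin is H = [[-2, 0, -2], [0, -24, 8], [-2, 8, -6]].
An LDLᵀ factorisation of H has diagonal entries -2, -24, -4/3.
That gives 3 negative pivots.
H is negative definite, so the origin is a strict local maximum.

local maximum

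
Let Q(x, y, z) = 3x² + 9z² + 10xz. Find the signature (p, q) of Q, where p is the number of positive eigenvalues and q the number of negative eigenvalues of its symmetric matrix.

Write A = [[3, 0, 5], [0, 0, 0], [5, 0, 9]].
Congruent diagonalization of A (simultaneous row and column reduction) yields pivots 3, 0, 2/3.
That gives 2 positive, 1 zero pivots.

(2, 0)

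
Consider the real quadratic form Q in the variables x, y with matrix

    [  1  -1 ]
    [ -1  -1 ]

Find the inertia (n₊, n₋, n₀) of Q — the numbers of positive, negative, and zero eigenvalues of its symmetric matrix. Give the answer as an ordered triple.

(1, 1, 0)

Symmetric row and column elimination reduces A to a congruent diagonal form with pivots 1, -2.
So there are 1 positive, 1 negative pivots.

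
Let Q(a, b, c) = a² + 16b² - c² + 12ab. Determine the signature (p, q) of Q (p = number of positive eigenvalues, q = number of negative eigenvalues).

The symmetric matrix is A = [[1, 6, 0], [6, 16, 0], [0, 0, -1]].
Row-reducing A symmetrically gives the diagonal entries 1, -20, -1.
So there are 1 positive, 2 negative pivots.

(1, 2)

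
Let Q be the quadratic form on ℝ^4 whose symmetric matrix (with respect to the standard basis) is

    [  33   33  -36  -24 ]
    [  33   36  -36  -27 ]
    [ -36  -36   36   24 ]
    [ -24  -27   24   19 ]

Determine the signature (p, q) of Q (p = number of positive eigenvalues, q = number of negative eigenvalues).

(2, 1)

Applying the same elementary operations to the rows and columns of A produces a congruent diagonal matrix with entries 33, 3, -36/11, 0.
So there are 2 positive, 1 negative, 1 zero pivots.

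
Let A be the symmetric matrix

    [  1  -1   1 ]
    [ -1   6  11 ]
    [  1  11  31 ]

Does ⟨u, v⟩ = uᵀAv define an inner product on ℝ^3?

Congruent diagonalization of A (simultaneous row and column reduction) yields pivots 1, 5, 6/5.
So there are 3 positive pivots.
Hence Q is positive definite.
⟨·,·⟩ is an inner product exactly when A is positive definite.

yes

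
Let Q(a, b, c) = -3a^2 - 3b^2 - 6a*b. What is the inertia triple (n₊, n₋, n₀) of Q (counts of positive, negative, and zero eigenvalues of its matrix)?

The associated matrix is A = [[-3, -3, 0], [-3, -3, 0], [0, 0, 0]].
Applying the same elementary operations to the rows and columns of A produces a congruent diagonal matrix with entries -3, 0, 0.
Counting signs: 1 negative, 2 zero.

(0, 1, 2)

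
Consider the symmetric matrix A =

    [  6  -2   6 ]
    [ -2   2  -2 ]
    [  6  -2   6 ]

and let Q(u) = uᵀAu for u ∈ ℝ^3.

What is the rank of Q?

Congruent diagonalization of A (simultaneous row and column reduction) yields pivots 6, 4/3, 0.
Counting signs: 2 positive, 1 zero.
The rank is the number of nonzero pivots: 2.

2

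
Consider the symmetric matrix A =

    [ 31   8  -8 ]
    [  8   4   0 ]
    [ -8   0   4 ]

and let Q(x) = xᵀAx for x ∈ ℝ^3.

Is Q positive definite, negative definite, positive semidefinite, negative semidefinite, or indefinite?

indefinite

Congruent diagonalization of A (simultaneous row and column reduction) yields pivots 31, 60/31, -4/15.
That gives 2 positive, 1 negative pivots.
Hence Q is indefinite.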